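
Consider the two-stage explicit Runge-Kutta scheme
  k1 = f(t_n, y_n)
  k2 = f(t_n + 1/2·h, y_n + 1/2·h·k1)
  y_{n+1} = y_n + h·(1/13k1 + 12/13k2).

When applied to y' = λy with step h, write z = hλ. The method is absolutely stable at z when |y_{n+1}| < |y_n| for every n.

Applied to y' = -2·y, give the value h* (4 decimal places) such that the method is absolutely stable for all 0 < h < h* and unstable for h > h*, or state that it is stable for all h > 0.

(-2.1667,0); λ=-2 ⇒ h* = (13/6)/2 = 1.0833.

With y'=λy (z=hλ):
  k1=λy_n ⇒ h·k1=z·y_n;  k2=λ(1+1/2z)y_n ⇒ h·k2=z(1+1/2z)y_n
  y_{n+1}/y_n = 1 + 1/13z + 12/13z(1+1/2z) = 1 + z + 6/13z²
  R(z) = 1 + z + 6/13z².

Find x<0 with |R(x)|<1.
x=-0.37: |R|=0.6932
R=1: x+6/13x²=0 ⇒ x=−13/6=-2.1667; min R=1−1/(4·6/13)=0.4583>−1
Confirm numerically:
  x=-1.886: |R|=0.75569 <1
  x=-1.638: |R|=0.60033 <1
  x=-1.266: |R|=0.47373 <1
  x=-2.508: |R|=1.39511 >1
  x=-2.245: |R|=1.08117 >1
  x=-2.226: |R|=1.06096 >1
Interval (-2.1667, 0).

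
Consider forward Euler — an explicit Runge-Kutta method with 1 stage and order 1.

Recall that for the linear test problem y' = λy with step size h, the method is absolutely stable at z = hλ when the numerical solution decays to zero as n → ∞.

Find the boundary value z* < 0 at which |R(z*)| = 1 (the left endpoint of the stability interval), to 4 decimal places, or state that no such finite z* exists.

Test eqn y'=λy, z=hλ:
  order 1, 1-stage ⇒ R(z)=1+z
  (e.g. R(-0.82)=0.18000, |R|=0.18000)

Find x<0 with |R(x)|<1.
x=-0.82: |R|=0.1800
|R(-2.09)|=1.0900 |R(-1.51)|=0.5100 |R(-0.74)|=0.2600
Bisect:
  x_lo=-2.5377 |R|=1.5377  x_hi=-0.3588 |R|=0.6412
  mid=-1.44824 |R|=0.44824 →hi
  mid=-1.99295 |R|=0.99295 →hi
  mid=-2.26531 |R|=1.26531 →lo
  mid=-2.12913 |R|=1.12913 →lo
  mid=-2.06104 |R|=1.06104 →lo
  mid=-2.02700 |R|=1.02700 →lo
  mid=-2.00997 |R|=1.00997 →lo
  mid=-2.00146 |R|=1.00146 →lo
  ...
  [-2.00000,-1.99987] ⇒ x*=-2.0000
Interval (-2.0000, 0).

z* = -2.0000.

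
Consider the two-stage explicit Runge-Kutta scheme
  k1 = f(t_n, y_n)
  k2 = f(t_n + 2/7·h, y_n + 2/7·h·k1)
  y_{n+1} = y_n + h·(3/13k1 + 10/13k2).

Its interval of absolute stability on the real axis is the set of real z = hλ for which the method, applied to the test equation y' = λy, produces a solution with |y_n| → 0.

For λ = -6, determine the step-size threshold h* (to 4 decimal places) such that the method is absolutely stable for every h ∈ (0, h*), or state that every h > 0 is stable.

Test eqn y'=λy, z=hλ:
  k1=λy_n ⇒ h·k1=z·y_n;  k2=λ(1+2/7z)y_n ⇒ h·k2=z(1+2/7z)y_n
  y_{n+1}/y_n = 1 + 3/13z + 10/13z(1+2/7z) = 1 + z + 20/91z²
  ⇒ R(z) = 1 + z + 20/91z².

Solve |R(x)|<1 on ℝ⁻.
x=-1.06: |R|=0.1869
R=1: x+20/91x²=0 ⇒ x=−91/20=-4.5500; min R=1−1/(4·20/91)=-0.1375>−1
Confirm numerically:
  x=-3.918: |R|=0.45579 <1
  x=-3.498: |R|=0.19123 <1
  x=-3.356: |R|=0.11933 <1
  x=-2.129: |R|=0.13282 <1
  x=-4.932: |R|=1.41407 >1
  x=-4.731: |R|=1.18820 >1
  x=-4.677: |R|=1.13054 >1
Stable set (-4.5500, 0).

(-4.5500,0); λ=-6 ⇒ h* = (91/20)/6 = 0.7583.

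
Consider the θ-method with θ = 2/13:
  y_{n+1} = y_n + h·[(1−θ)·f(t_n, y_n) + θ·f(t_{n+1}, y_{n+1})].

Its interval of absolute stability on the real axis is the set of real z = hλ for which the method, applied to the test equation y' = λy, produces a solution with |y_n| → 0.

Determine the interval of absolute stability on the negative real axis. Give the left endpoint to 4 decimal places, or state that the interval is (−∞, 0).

With y'=λy (z=hλ):
  y_{n+1} = y_n + z·[11/13·y_n + 2/13·y_{n+1}] ⇒ (1 − 2/13z)y_{n+1} = (1 + 11/13z)y_n
  ⇒ R(z) = (1 + 11/13z)/(1 − 2/13z).

Find x<0 with |R(x)|<1.
x=-1.51: |R|=0.2253
R=−1: 1+11/13x = −1+2/13x ⇒ -9/13x=2 ⇒ x=2/(-9/13)=-2.8889
Confirm numerically:
  x=-2.484: |R|=0.79720 <1
  x=-1.993: |R|=0.52531 <1
  x=-1.628: |R|=0.30192 <1
  x=-3.394: |R|=1.22974 >1
  x=-3.284: |R|=1.18173 >1
  x=-2.986: |R|=1.04607 >1
Stable set (-2.8889, 0).

(-2.8889, 0).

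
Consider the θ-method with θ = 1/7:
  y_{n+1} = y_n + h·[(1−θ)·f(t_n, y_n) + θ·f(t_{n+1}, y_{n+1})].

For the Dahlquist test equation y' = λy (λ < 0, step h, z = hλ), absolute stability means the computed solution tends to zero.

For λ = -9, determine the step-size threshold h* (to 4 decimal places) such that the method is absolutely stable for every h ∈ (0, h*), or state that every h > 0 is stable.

On y'=λy, z=hλ:
  y_{n+1} = y_n + z·[6/7·y_n + 1/7·y_{n+1}] ⇒ (1 − 1/7z)y_{n+1} = (1 + 6/7z)y_n
  Hence R(z) = (1 + 6/7z)/(1 − 1/7z).

Boundary: |R(x)|=1, x<0.
x=-1.16: |R|=0.0049
R=−1: 1+6/7x = −1+1/7x ⇒ -5/7x=2 ⇒ x=2/(-5/7)=-2.8000
Confirm numerically:
  x=-2.436: |R|=0.80712 <1
  x=-2.159: |R|=0.65007 <1
  x=-1.902: |R|=0.49562 <1
  x=-1.336: |R|=0.12188 <1
  x=-3.052: |R|=1.12535 >1
  x=-3.007: |R|=1.10343 >1
Stable set (-2.8000, 0).

(-2.8000,0); λ=-9 ⇒ h* = (14/5)/9 = 0.3111.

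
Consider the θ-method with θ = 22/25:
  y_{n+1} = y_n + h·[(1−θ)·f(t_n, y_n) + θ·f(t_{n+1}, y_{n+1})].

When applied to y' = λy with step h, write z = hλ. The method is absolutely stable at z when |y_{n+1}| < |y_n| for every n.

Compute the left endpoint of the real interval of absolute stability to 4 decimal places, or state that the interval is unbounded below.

(−∞, 0) — no finite endpoint.

Set f=λy, z=hλ:
  y_{n+1} = y_n + z·[3/25·y_n + 22/25·y_{n+1}] ⇒ (1 − 22/25z)y_{n+1} = (1 + 3/25z)y_n
  R(z) = (1 + 3/25z)/(1 − 22/25z).

Need |R(x)|<1, x<0.
x=-1.06: |R|=0.4516
x=-2: |R|=0.2754
x=-10: |R|=0.0204
x=-100: |R|=0.1236
θ=22/25≥1/2 ⇒ |1+3/25x|<|1−22/25x| ∀x<0 ⇒ unbounded interval.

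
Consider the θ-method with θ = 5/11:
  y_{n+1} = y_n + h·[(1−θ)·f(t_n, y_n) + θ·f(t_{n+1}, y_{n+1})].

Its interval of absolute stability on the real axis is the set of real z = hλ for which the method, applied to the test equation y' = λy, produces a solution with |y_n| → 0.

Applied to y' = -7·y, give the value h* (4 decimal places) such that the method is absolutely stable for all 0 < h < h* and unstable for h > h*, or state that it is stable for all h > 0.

(-22.0000,0); λ=-7 ⇒ h* = (22)/7 = 3.1429.

On y'=λy, z=hλ:
  y_{n+1} = y_n + z·[6/11·y_n + 5/11·y_{n+1}] ⇒ (1 − 5/11z)y_{n+1} = (1 + 6/11z)y_n
  so R(z) = (1 + 6/11z)/(1 − 5/11z).

Find x<0 with |R(x)|<1.
x=-0.8: |R|=0.4133
R=−1: 1+6/11x = −1+5/11x ⇒ -1/11x=2 ⇒ x=2/(-1/11)=-22.0000
Confirm numerically:
  x=-21.207: |R|=0.99322 <1
  x=-20.801: |R|=0.98957 <1
  x=-18.874: |R|=0.97033 <1
  x=-14.260: |R|=0.90595 <1
  x=-22.398: |R|=1.00324 >1
  x=-22.326: |R|=1.00266 >1
Stable set (-22.0000, 0).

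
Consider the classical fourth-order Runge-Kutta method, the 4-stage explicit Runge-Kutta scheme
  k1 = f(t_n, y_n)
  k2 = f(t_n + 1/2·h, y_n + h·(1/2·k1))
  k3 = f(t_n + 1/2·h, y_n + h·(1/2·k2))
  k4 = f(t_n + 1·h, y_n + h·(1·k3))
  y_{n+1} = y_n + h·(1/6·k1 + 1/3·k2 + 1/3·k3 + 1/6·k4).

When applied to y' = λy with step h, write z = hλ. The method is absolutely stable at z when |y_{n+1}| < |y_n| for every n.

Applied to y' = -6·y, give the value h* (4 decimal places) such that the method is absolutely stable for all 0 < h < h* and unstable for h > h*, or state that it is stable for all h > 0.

Set f=λy, z=hλ:
  order 4, 4-stage ⇒ R(z)=1+z+z^2/2+z^3/6+z^4/24
  (e.g. R(-0.98)=0.38177, |R|=0.38177)

Boundary: |R(x)|=1, x<0.
x=-0.98: |R|=0.3818
|R(-2.69)|=0.8656 |R(-2.68)|=0.8525 |R(-2.41)|=0.5667
Bisect:
  x_lo=-3.4714 |R|=2.6326  x_hi=-0.3777 |R|=0.6855
  mid=-1.92458 |R|=0.31097 →hi
  mid=-2.69800 |R|=0.87617 →hi
  mid=-3.08471 |R|=1.55359 →lo
  mid=-2.89135 |R|=1.17204 →lo
  mid=-2.79468 |R|=1.01424 →lo
  mid=-2.74634 |R|=0.94284 →hi
  mid=-2.77051 |R|=0.97794 →hi
  mid=-2.78259 |R|=0.99594 →hi
  mid=-2.78863 |R|=1.00505 →lo
  mid=-2.78561 |R|=1.00048 →lo
  ...
  [-2.78542,-2.78524] ⇒ x*=-2.7853
Interval (-2.7853, 0).

(-2.7853,0); λ=-6 ⇒ h* = 0.4642.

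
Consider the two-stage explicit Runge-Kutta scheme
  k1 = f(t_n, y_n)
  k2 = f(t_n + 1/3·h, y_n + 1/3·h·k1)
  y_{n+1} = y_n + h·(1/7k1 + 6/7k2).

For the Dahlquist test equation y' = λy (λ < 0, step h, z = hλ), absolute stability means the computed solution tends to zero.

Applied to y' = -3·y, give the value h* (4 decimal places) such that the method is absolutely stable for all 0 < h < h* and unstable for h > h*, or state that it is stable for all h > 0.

On y'=λy, z=hλ:
  k1=λy_n ⇒ h·k1=z·y_n;  k2=λ(1+1/3z)y_n ⇒ h·k2=z(1+1/3z)y_n
  y_{n+1}/y_n = 1 + 1/7z + 6/7z(1+1/3z) = 1 + z + 2/7z²
  R(z) = 1 + z + 2/7z².

Boundary: |R(x)|=1, x<0.
x=-0.34: |R|=0.6930
R=1: x+2/7x²=0 ⇒ x=−7/2=-3.5000; min R=1−1/(4·2/7)=0.1250>−1
Confirm numerically:
  x=-3.324: |R|=0.83285 <1
  x=-2.131: |R|=0.16647 <1
  x=-1.934: |R|=0.13467 <1
  x=-3.974: |R|=1.53819 >1
  x=-3.784: |R|=1.30704 >1
  x=-3.681: |R|=1.19036 >1
Stable set (-3.5000, 0).

(-3.5000,0); λ=-3 ⇒ h* = (7/2)/3 = 1.1667.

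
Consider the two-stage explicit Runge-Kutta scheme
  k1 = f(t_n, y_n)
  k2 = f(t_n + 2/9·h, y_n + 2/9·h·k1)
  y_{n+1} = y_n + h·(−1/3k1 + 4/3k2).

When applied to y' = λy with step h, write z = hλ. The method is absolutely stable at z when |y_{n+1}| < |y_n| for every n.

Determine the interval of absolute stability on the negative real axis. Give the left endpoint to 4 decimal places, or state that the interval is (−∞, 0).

z∈(-3.3750,0).

With y'=λy (z=hλ):
  k1=λy_n ⇒ h·k1=z·y_n;  k2=λ(1+2/9z)y_n ⇒ h·k2=z(1+2/9z)y_n
  y_{n+1}/y_n = 1 − 1/3z + 4/3z(1+2/9z) = 1 + z + 8/27z²
  ⇒ R(z) = 1 + z + 8/27z².

Find x<0 with |R(x)|<1.
x=-0.53: |R|=0.5532
R=1: x+8/27x²=0 ⇒ x=−27/8=-3.3750; min R=1−1/(4·8/27)=0.1562>−1
Confirm numerically:
  x=-3.164: |R|=0.80219 <1
  x=-3.034: |R|=0.69345 <1
  x=-2.440: |R|=0.32403 <1
  x=-1.948: |R|=0.17636 <1
  x=-3.571: |R|=1.20738 >1
  x=-3.564: |R|=1.19958 >1
Stable set (-3.3750, 0).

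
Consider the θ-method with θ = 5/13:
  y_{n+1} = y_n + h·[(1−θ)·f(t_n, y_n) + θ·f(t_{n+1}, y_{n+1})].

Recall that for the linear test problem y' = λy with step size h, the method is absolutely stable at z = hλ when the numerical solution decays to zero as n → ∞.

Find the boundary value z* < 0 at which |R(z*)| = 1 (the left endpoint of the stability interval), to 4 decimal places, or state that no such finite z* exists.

z* = -8.6667.

With y'=λy (z=hλ):
  y_{n+1} = y_n + z·[8/13·y_n + 5/13·y_{n+1}] ⇒ (1 − 5/13z)y_{n+1} = (1 + 8/13z)y_n
  so R(z) = (1 + 8/13z)/(1 − 5/13z).

Find x<0 with |R(x)|<1.
x=-1.69: |R|=0.0242
R=−1: 1+8/13x = −1+5/13x ⇒ -3/13x=2 ⇒ x=2/(-3/13)=-8.6667
Confirm numerically:
  x=-8.565: |R|=0.99454 <1
  x=-6.530: |R|=0.85958 <1
  x=-5.367: |R|=0.75150 <1
  x=-5.240: |R|=0.73776 <1
  x=-9.021: |R|=1.01829 >1
  x=-8.894: |R|=1.01187 >1
So |R|<1 on (-8.6667, 0).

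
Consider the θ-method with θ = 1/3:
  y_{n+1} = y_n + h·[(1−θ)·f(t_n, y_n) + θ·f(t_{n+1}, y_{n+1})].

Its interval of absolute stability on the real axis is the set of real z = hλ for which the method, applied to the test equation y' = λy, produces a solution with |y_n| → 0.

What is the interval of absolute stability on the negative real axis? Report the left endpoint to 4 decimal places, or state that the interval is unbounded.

z∈(-6.0000,0).

Set f=λy, z=hλ:
  y_{n+1} = y_n + z·[2/3·y_n + 1/3·y_{n+1}] ⇒ (1 − 1/3z)y_{n+1} = (1 + 2/3z)y_n
  R(z) = (1 + 2/3z)/(1 − 1/3z).

Find x<0 with |R(x)|<1.
x=-0.43: |R|=0.6239
R=−1: 1+2/3x = −1+1/3x ⇒ -1/3x=2 ⇒ x=2/(-1/3)=-6.0000
Confirm numerically:
  x=-4.619: |R|=0.81874 <1
  x=-4.457: |R|=0.79308 <1
  x=-3.803: |R|=0.67705 <1
  x=-3.474: |R|=0.60982 <1
  x=-6.396: |R|=1.04215 >1
  x=-6.153: |R|=1.01672 >1
  x=-6.136: |R|=1.01489 >1
Stable set (-6.0000, 0).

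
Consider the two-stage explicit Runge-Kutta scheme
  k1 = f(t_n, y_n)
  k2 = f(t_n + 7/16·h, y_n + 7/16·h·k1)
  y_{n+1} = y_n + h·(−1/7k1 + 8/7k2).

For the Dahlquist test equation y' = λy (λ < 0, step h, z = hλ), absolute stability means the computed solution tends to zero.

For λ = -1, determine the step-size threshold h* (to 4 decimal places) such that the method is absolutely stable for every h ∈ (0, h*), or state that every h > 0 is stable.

Test eqn y'=λy, z=hλ:
  k1=λy_n ⇒ h·k1=z·y_n;  k2=λ(1+7/16z)y_n ⇒ h·k2=z(1+7/16z)y_n
  y_{n+1}/y_n = 1 − 1/7z + 8/7z(1+7/16z) = 1 + z + 1/2z²
  so R(z) = 1 + z + 1/2z².

Solve |R(x)|<1 on ℝ⁻.
x=-1.67: |R|=0.7244
R=1: x+1/2x²=0 ⇒ x=−2=-2.0000; min R=1−1/(4·1/2)=0.5000>−1
Confirm numerically:
  x=-1.814: |R|=0.83130 <1
  x=-1.710: |R|=0.75205 <1
  x=-1.603: |R|=0.68180 <1
  x=-0.848: |R|=0.51155 <1
  x=-2.390: |R|=1.46605 >1
  x=-2.315: |R|=1.36461 >1
Stable set (-2.0000, 0).

(-2.0000,0); λ=-1 ⇒ h* = (2)/1 = 2.0000.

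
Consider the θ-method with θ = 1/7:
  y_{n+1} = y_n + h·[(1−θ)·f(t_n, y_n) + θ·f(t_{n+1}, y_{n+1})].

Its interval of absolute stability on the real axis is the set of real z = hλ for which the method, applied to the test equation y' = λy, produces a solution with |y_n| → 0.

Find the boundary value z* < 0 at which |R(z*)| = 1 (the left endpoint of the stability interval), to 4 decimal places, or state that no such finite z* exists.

z* = -2.8000.

With y'=λy (z=hλ):
  y_{n+1} = y_n + z·[6/7·y_n + 1/7·y_{n+1}] ⇒ (1 − 1/7z)y_{n+1} = (1 + 6/7z)y_n
  so R(z) = (1 + 6/7z)/(1 − 1/7z).

Solve |R(x)|<1 on ℝ⁻.
x=-1.13: |R|=0.0271
R=−1: 1+6/7x = −1+1/7x ⇒ -5/7x=2 ⇒ x=2/(-5/7)=-2.8000
Confirm numerically:
  x=-2.721: |R|=0.95937 <1
  x=-2.531: |R|=0.85888 <1
  x=-1.889: |R|=0.48757 <1
  x=-3.364: |R|=1.27210 >1
  x=-3.355: |R|=1.26799 >1
So |R|<1 on (-2.8000, 0).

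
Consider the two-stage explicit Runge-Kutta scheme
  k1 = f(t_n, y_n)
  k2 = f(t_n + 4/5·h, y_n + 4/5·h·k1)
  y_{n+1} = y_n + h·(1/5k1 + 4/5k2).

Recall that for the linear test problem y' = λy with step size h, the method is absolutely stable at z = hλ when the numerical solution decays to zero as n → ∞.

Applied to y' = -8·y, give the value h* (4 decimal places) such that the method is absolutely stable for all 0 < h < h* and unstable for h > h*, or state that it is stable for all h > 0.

Test eqn y'=λy, z=hλ:
  k1=λy_n ⇒ h·k1=z·y_n;  k2=λ(1+4/5z)y_n ⇒ h·k2=z(1+4/5z)y_n
  y_{n+1}/y_n = 1 + 1/5z + 4/5z(1+4/5z) = 1 + z + 16/25z²
  Hence R(z) = 1 + z + 16/25z².

Boundary: |R(x)|=1, x<0.
x=-1.79: |R|=1.2606
R=1: x+16/25x²=0 ⇒ x=−25/16=-1.5625; min R=1−1/(4·16/25)=0.6094>−1
Confirm numerically:
  x=-1.496: |R|=0.93633 <1
  x=-1.264: |R|=0.75853 <1
  x=-1.240: |R|=0.74406 <1
  x=-2.042: |R|=1.62665 >1
  x=-1.966: |R|=1.50770 >1
  x=-1.648: |R|=1.09018 >1
Stable set (-1.5625, 0).

(-1.5625,0); λ=-8 ⇒ h* = (25/16)/8 = 0.1953.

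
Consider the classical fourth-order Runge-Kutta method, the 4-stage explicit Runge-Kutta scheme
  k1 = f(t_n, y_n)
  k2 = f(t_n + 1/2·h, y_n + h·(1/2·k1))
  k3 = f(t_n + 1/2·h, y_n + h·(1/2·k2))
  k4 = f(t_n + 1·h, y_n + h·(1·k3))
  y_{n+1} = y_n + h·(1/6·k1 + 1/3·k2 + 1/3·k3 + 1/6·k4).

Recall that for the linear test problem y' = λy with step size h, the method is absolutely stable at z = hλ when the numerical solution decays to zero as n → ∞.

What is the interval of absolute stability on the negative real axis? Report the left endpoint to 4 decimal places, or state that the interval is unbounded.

On y'=λy, z=hλ:
  order 4, 4-stage ⇒ R(z)=1+z+z^2/2+z^3/6+z^4/24
  (e.g. R(-1.25)=0.30745, |R|=0.30745)

Find x<0 with |R(x)|<1.
x=-1.25: |R|=0.3075
|R(-2.71)|=0.8923 |R(-0.97)|=0.3852 |R(-0.8)|=0.4517
Bisect:
  x_lo=-3.2782 |R|=2.0355  x_hi=-0.3173 |R|=0.7281
  mid=-1.79774 |R|=0.28506 →hi
  mid=-2.53797 |R|=0.68680 →hi
  mid=-2.90808 |R|=1.20146 →lo
  mid=-2.72302 |R|=0.91010 →hi
  mid=-2.81555 |R|=1.04658 →lo
  mid=-2.76929 |R|=0.97613 →hi
  mid=-2.79242 |R|=1.01079 →lo
  ...
  [-2.78537,-2.78519] ⇒ x*=-2.7853
Stable set (-2.7853, 0).

(-2.7853, 0).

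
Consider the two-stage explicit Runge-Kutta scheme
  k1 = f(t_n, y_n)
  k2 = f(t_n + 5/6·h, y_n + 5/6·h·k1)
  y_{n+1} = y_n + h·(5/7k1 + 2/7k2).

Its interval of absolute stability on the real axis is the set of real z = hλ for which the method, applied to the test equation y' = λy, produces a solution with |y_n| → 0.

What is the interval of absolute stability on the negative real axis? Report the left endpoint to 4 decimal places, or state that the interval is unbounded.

z∈(-4.2000,0).

On y'=λy, z=hλ:
  k1=λy_n ⇒ h·k1=z·y_n;  k2=λ(1+5/6z)y_n ⇒ h·k2=z(1+5/6z)y_n
  y_{n+1}/y_n = 1 + 5/7z + 2/7z(1+5/6z) = 1 + z + 5/21z²
  ⇒ R(z) = 1 + z + 5/21z².

Boundary: |R(x)|=1, x<0.
x=-1.76: |R|=0.0225
R=1: x+5/21x²=0 ⇒ x=−21/5=-4.2000; min R=1−1/(4·5/21)=-0.0500>−1
Confirm numerically:
  x=-4.178: |R|=0.97812 <1
  x=-1.906: |R|=0.04104 <1
  x=-1.905: |R|=0.04095 <1
  x=-4.749: |R|=1.62076 >1
  x=-4.247: |R|=1.04753 >1
Interval (-4.2000, 0).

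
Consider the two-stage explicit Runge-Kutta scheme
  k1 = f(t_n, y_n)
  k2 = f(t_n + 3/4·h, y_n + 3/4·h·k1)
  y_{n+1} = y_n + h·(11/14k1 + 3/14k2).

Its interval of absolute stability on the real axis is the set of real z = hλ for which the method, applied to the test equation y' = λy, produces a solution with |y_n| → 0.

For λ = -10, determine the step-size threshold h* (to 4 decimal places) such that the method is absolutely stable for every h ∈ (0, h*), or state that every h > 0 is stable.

(-6.2222,0); λ=-10 ⇒ h* = (56/9)/10 = 0.6222.

On y'=λy, z=hλ:
  k1=λy_n ⇒ h·k1=z·y_n;  k2=λ(1+3/4z)y_n ⇒ h·k2=z(1+3/4z)y_n
  y_{n+1}/y_n = 1 + 11/14z + 3/14z(1+3/4z) = 1 + z + 9/56z²
  R(z) = 1 + z + 9/56z².

Find x<0 with |R(x)|<1.
x=-1: |R|=0.1607
R=1: x+9/56x²=0 ⇒ x=−56/9=-6.2222; min R=1−1/(4·9/56)=-0.5556>−1
Confirm numerically:
  x=-4.852: |R|=0.06848 <1
  x=-4.551: |R|=0.22235 <1
  x=-3.630: |R|=0.51228 <1
  x=-2.539: |R|=0.50295 <1
  x=-6.576: |R|=1.37389 >1
  x=-6.568: |R|=1.36499 >1
  x=-6.499: |R|=1.28909 >1
So |R|<1 on (-6.2222, 0).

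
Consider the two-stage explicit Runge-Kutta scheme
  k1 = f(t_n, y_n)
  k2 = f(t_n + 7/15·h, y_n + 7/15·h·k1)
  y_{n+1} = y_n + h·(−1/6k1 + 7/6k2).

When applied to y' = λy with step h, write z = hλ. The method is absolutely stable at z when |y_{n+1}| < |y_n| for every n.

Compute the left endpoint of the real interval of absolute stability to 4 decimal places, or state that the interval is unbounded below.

Test eqn y'=λy, z=hλ:
  k1=λy_n ⇒ h·k1=z·y_n;  k2=λ(1+7/15z)y_n ⇒ h·k2=z(1+7/15z)y_n
  y_{n+1}/y_n = 1 − 1/6z + 7/6z(1+7/15z) = 1 + z + 49/90z²
  R(z) = 1 + z + 49/90z².

Need |R(x)|<1, x<0.
x=-1.09: |R|=0.5569
R=1: x+49/90x²=0 ⇒ x=−90/49=-1.8367; min R=1−1/(4·49/90)=0.5408>−1
Confirm numerically:
  x=-1.674: |R|=0.85168 <1
  x=-1.595: |R|=0.79008 <1
  x=-0.973: |R|=0.54244 <1
  x=-2.337: |R|=1.63652 >1
  x=-1.962: |R|=1.13381 >1
Interval (-1.8367, 0).

left endpoint -1.8367.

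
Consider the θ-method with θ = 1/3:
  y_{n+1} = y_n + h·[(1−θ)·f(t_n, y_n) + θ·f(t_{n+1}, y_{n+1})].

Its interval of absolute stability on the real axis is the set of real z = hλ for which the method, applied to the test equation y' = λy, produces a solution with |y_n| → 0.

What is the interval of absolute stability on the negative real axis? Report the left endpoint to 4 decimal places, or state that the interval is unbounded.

(-6.0000, 0).

On y'=λy, z=hλ:
  y_{n+1} = y_n + z·[2/3·y_n + 1/3·y_{n+1}] ⇒ (1 − 1/3z)y_{n+1} = (1 + 2/3z)y_n
  Hence R(z) = (1 + 2/3z)/(1 − 1/3z).

Boundary: |R(x)|=1, x<0.
x=-1.33: |R|=0.0785
R=−1: 1+2/3x = −1+1/3x ⇒ -1/3x=2 ⇒ x=2/(-1/3)=-6.0000
Confirm numerically:
  x=-4.493: |R|=0.79888 <1
  x=-4.452: |R|=0.79227 <1
  x=-4.163: |R|=0.74354 <1
  x=-6.574: |R|=1.05995 >1
  x=-6.482: |R|=1.05083 >1
Interval (-6.0000, 0).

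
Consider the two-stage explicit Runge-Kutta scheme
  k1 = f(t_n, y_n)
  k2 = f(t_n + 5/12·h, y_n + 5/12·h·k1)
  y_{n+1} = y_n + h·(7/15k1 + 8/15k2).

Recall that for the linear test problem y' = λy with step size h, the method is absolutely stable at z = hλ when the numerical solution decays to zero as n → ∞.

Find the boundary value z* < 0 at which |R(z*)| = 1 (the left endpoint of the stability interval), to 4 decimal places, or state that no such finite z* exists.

z* = -4.5000.

On y'=λy, z=hλ:
  k1=λy_n ⇒ h·k1=z·y_n;  k2=λ(1+5/12z)y_n ⇒ h·k2=z(1+5/12z)y_n
  y_{n+1}/y_n = 1 + 7/15z + 8/15z(1+5/12z) = 1 + z + 2/9z²
  R(z) = 1 + z + 2/9z².

Solve |R(x)|<1 on ℝ⁻.
x=-1.72: |R|=0.0626
R=1: x+2/9x²=0 ⇒ x=−9/2=-4.5000; min R=1−1/(4·2/9)=-0.1250>−1
Confirm numerically:
  x=-4.124: |R|=0.65542 <1
  x=-3.211: |R|=0.08023 <1
  x=-2.547: |R|=0.10540 <1
  x=-2.425: |R|=0.11819 <1
  x=-5.070: |R|=1.64220 >1
  x=-5.031: |R|=1.59366 >1
  x=-4.887: |R|=1.42028 >1
Stable set (-4.5000, 0).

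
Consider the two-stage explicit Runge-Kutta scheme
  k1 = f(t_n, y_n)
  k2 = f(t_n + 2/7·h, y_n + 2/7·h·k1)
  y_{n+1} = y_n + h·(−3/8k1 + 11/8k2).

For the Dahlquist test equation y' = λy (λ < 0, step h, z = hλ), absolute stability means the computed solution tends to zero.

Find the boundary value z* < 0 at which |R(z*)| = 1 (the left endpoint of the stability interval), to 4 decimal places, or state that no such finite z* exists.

On y'=λy, z=hλ:
  k1=λy_n ⇒ h·k1=z·y_n;  k2=λ(1+2/7z)y_n ⇒ h·k2=z(1+2/7z)y_n
  y_{n+1}/y_n = 1 − 3/8z + 11/8z(1+2/7z) = 1 + z + 11/28z²
  Hence R(z) = 1 + z + 11/28z².

Solve |R(x)|<1 on ℝ⁻.
x=-0.71: |R|=0.4880
R=1: x+11/28x²=0 ⇒ x=−28/11=-2.5455; min R=1−1/(4·11/28)=0.3636>−1
Confirm numerically:
  x=-2.029: |R|=0.58833 <1
  x=-1.949: |R|=0.54331 <1
  x=-1.538: |R|=0.39128 <1
  x=-1.375: |R|=0.36775 <1
  x=-3.012: |R|=1.55206 >1
  x=-2.793: |R|=1.27162 >1
Stable set (-2.5455, 0).

left endpoint -2.5455.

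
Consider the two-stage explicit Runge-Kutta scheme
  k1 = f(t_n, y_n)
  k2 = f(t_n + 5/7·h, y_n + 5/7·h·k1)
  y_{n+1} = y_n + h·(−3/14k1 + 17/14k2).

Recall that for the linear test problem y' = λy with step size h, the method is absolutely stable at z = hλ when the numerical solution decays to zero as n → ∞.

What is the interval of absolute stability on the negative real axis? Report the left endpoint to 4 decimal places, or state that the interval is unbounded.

(-1.1529, 0).

Set f=λy, z=hλ:
  k1=λy_n ⇒ h·k1=z·y_n;  k2=λ(1+5/7z)y_n ⇒ h·k2=z(1+5/7z)y_n
  y_{n+1}/y_n = 1 − 3/14z + 17/14z(1+5/7z) = 1 + z + 85/98z²
  ⇒ R(z) = 1 + z + 85/98z².

Find x<0 with |R(x)|<1.
x=-0.94: |R|=0.8264
R=1: x+85/98x²=0 ⇒ x=−98/85=-1.1529; min R=1−1/(4·85/98)=0.7118>−1
Confirm numerically:
  x=-1.115: |R|=0.96331 <1
  x=-0.711: |R|=0.72746 <1
  x=-0.550: |R|=0.71237 <1
  x=-0.506: |R|=0.71607 <1
  x=-1.705: |R|=1.81640 >1
  x=-1.322: |R|=1.19385 >1
  x=-1.295: |R|=1.15956 >1
Interval (-1.1529, 0).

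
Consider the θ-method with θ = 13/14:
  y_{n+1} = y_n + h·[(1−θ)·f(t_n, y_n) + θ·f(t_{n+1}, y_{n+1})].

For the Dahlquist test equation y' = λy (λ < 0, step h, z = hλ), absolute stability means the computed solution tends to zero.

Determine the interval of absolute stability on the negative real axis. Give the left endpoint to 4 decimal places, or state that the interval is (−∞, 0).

Set f=λy, z=hλ:
  y_{n+1} = y_n + z·[1/14·y_n + 13/14·y_{n+1}] ⇒ (1 − 13/14z)y_{n+1} = (1 + 1/14z)y_n
  R(z) = (1 + 1/14z)/(1 − 13/14z).

Need |R(x)|<1, x<0.
x=-1.74: |R|=0.3348
x=-2: |R|=0.3000
x=-10: |R|=0.0278
x=-100: |R|=0.0654
θ=13/14≥1/2 ⇒ |1+1/14x|<|1−13/14x| ∀x<0 ⇒ stable on all of ℝ⁻.

unbounded; (−∞, 0).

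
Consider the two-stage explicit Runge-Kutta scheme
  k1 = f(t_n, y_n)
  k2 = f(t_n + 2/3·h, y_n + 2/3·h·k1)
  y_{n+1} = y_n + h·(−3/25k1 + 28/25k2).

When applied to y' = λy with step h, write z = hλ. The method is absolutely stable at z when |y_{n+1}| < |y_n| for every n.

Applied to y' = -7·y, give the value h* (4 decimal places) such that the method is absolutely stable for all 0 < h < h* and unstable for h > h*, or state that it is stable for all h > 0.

With y'=λy (z=hλ):
  k1=λy_n ⇒ h·k1=z·y_n;  k2=λ(1+2/3z)y_n ⇒ h·k2=z(1+2/3z)y_n
  y_{n+1}/y_n = 1 − 3/25z + 28/25z(1+2/3z) = 1 + z + 56/75z²
  ⇒ R(z) = 1 + z + 56/75z².

Find x<0 with |R(x)|<1.
x=-1.41: |R|=1.0744
R=1: x+56/75x²=0 ⇒ x=−75/56=-1.3393; min R=1−1/(4·56/75)=0.6652>−1
Confirm numerically:
  x=-1.309: |R|=0.97040 <1
  x=-1.289: |R|=0.95160 <1
  x=-0.893: |R|=0.70243 <1
  x=-0.814: |R|=0.68074 <1
  x=-1.459: |R|=1.13042 >1
  x=-1.423: |R|=1.08895 >1
Stable set (-1.3393, 0).

(-1.3393,0); λ=-7 ⇒ h* = (75/56)/7 = 0.1913.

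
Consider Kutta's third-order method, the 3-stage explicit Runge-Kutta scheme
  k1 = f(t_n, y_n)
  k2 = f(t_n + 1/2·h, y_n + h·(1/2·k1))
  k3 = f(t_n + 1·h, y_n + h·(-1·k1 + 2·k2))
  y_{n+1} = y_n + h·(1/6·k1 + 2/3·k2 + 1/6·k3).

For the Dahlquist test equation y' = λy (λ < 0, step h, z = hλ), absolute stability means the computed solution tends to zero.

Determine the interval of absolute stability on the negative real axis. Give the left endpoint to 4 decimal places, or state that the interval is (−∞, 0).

(-2.5127, 0).

On y'=λy, z=hλ:
  order 3, 3-stage ⇒ R(z)=1+z+z^2/2+z^3/6
  (e.g. R(-1.19)=0.23719, |R|=0.23719)

Need |R(x)|<1, x<0.
x=-1.19: |R|=0.2372
|R(-2.34)|=0.7377 |R(-2.12)|=0.4608 |R(-0.95)|=0.3584
Bisect:
  x_lo=-2.8934 |R|=1.7446  x_hi=-0.1589 |R|=0.8530
  mid=-1.52615 |R|=0.04598 →hi
  mid=-2.20976 |R|=0.56663 →hi
  mid=-2.55156 |R|=1.06497 →lo
  mid=-2.38066 |R|=0.79564 →hi
  mid=-2.46611 |R|=0.92495 →hi
  mid=-2.50884 |R|=0.99358 →hi
  mid=-2.53020 |R|=1.02893 →lo
  ...
  [-2.51284,-2.51267] ⇒ x*=-2.5127
Interval (-2.5127, 0).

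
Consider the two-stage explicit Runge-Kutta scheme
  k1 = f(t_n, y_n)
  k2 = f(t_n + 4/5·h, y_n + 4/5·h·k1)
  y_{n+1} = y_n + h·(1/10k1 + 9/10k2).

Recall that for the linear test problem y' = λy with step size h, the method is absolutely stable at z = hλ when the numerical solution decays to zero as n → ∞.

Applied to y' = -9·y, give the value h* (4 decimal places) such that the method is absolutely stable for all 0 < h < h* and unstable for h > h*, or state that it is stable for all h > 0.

On y'=λy, z=hλ:
  k1=λy_n ⇒ h·k1=z·y_n;  k2=λ(1+4/5z)y_n ⇒ h·k2=z(1+4/5z)y_n
  y_{n+1}/y_n = 1 + 1/10z + 9/10z(1+4/5z) = 1 + z + 18/25z²
  ⇒ R(z) = 1 + z + 18/25z².

Solve |R(x)|<1 on ℝ⁻.
x=-0.77: |R|=0.6569
R=1: x+18/25x²=0 ⇒ x=−25/18=-1.3889; min R=1−1/(4·18/25)=0.6528>−1
Confirm numerically:
  x=-0.949: |R|=0.69943 <1
  x=-0.769: |R|=0.65678 <1
  x=-0.618: |R|=0.65699 <1
  x=-0.566: |R|=0.66466 <1
  x=-1.723: |R|=1.41448 >1
  x=-1.460: |R|=1.07475 >1
So |R|<1 on (-1.3889, 0).

(-1.3889,0); λ=-9 ⇒ h* = (25/18)/9 = 0.1543.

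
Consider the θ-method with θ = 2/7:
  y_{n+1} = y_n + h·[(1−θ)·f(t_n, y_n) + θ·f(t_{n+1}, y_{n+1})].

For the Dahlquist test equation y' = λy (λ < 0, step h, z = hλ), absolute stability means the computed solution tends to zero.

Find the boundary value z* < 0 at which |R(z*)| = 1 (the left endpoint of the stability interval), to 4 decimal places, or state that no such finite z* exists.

z* = -4.6667.

On y'=λy, z=hλ:
  y_{n+1} = y_n + z·[5/7·y_n + 2/7·y_{n+1}] ⇒ (1 − 2/7z)y_{n+1} = (1 + 5/7z)y_n
  R(z) = (1 + 5/7z)/(1 − 2/7z).

Solve |R(x)|<1 on ℝ⁻.
x=-1.26: |R|=0.0735
R=−1: 1+5/7x = −1+2/7x ⇒ -3/7x=2 ⇒ x=2/(-3/7)=-4.6667
Confirm numerically:
  x=-3.866: |R|=0.83695 <1
  x=-3.545: |R|=0.76118 <1
  x=-1.980: |R|=0.26460 <1
  x=-5.114: |R|=1.07790 >1
  x=-5.028: |R|=1.06356 >1
So |R|<1 on (-4.6667, 0).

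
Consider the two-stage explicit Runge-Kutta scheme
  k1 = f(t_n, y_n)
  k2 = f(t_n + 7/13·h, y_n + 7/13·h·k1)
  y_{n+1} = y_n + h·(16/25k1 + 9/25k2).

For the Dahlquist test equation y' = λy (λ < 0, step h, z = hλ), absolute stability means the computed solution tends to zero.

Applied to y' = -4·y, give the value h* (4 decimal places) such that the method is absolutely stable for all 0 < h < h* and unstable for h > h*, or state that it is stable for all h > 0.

Test eqn y'=λy, z=hλ:
  k1=λy_n ⇒ h·k1=z·y_n;  k2=λ(1+7/13z)y_n ⇒ h·k2=z(1+7/13z)y_n
  y_{n+1}/y_n = 1 + 16/25z + 9/25z(1+7/13z) = 1 + z + 63/325z²
  so R(z) = 1 + z + 63/325z².

Find x<0 with |R(x)|<1.
x=-1.38: |R|=0.0108
R=1: x+63/325x²=0 ⇒ x=−325/63=-5.1587; min R=1−1/(4·63/325)=-0.2897>−1
Confirm numerically:
  x=-4.304: |R|=0.28689 <1
  x=-3.981: |R|=0.09114 <1
  x=-3.578: |R|=0.09637 <1
  x=-3.443: |R|=0.14510 <1
  x=-5.411: |R|=1.26461 >1
  x=-5.338: |R|=1.18550 >1
Interval (-5.1587, 0).

(-5.1587,0); λ=-4 ⇒ h* = (325/63)/4 = 1.2897.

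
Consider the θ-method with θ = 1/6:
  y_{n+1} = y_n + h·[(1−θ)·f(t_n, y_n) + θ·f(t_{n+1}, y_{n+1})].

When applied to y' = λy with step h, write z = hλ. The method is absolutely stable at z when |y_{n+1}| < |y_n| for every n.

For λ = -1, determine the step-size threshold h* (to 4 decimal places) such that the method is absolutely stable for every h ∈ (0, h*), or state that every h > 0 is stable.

Test eqn y'=λy, z=hλ:
  y_{n+1} = y_n + z·[5/6·y_n + 1/6·y_{n+1}] ⇒ (1 − 1/6z)y_{n+1} = (1 + 5/6z)y_n
  Hence R(z) = (1 + 5/6z)/(1 − 1/6z).

Boundary: |R(x)|=1, x<0.
x=-0.77: |R|=0.3176
R=−1: 1+5/6x = −1+1/6x ⇒ -2/3x=2 ⇒ x=2/(-2/3)=-3.0000
Confirm numerically:
  x=-2.970: |R|=0.98662 <1
  x=-2.293: |R|=0.65899 <1
  x=-2.194: |R|=0.60654 <1
  x=-1.232: |R|=0.02212 <1
  x=-3.587: |R|=1.24491 >1
  x=-3.530: |R|=1.22246 >1
Interval (-3.0000, 0).

(-3.0000,0); λ=-1 ⇒ h* = (3)/1 = 3.0000.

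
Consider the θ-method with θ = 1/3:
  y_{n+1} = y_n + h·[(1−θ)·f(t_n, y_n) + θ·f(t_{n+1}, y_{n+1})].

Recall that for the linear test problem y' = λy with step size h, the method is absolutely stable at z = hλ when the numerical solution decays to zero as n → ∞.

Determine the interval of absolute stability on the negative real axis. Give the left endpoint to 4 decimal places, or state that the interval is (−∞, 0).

z∈(-6.0000,0).

With y'=λy (z=hλ):
  y_{n+1} = y_n + z·[2/3·y_n + 1/3·y_{n+1}] ⇒ (1 − 1/3z)y_{n+1} = (1 + 2/3z)y_n
  so R(z) = (1 + 2/3z)/(1 − 1/3z).

Find x<0 with |R(x)|<1.
x=-0.58: |R|=0.5140
R=−1: 1+2/3x = −1+1/3x ⇒ -1/3x=2 ⇒ x=2/(-1/3)=-6.0000
Confirm numerically:
  x=-4.045: |R|=0.72250 <1
  x=-3.636: |R|=0.64376 <1
  x=-3.614: |R|=0.63925 <1
  x=-2.694: |R|=0.41939 <1
  x=-6.423: |R|=1.04489 >1
  x=-6.338: |R|=1.03620 >1
  x=-6.054: |R|=1.00596 >1
Stable set (-6.0000, 0).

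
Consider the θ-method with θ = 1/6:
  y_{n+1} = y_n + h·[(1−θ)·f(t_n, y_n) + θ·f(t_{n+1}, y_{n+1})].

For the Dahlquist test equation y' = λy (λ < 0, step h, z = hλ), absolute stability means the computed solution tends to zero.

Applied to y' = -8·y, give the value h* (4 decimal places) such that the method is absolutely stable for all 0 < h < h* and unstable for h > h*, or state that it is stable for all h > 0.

(-3.0000,0); λ=-8 ⇒ h* = (3)/8 = 0.3750.

With y'=λy (z=hλ):
  y_{n+1} = y_n + z·[5/6·y_n + 1/6·y_{n+1}] ⇒ (1 − 1/6z)y_{n+1} = (1 + 5/6z)y_n
  so R(z) = (1 + 5/6z)/(1 − 1/6z).

Boundary: |R(x)|=1, x<0.
x=-1.78: |R|=0.3728
R=−1: 1+5/6x = −1+1/6x ⇒ -2/3x=2 ⇒ x=2/(-2/3)=-3.0000
Confirm numerically:
  x=-2.299: |R|=0.66213 <1
  x=-1.388: |R|=0.12723 <1
  x=-1.258: |R|=0.03996 <1
  x=-3.450: |R|=1.19048 >1
  x=-3.204: |R|=1.08866 >1
Interval (-3.0000, 0).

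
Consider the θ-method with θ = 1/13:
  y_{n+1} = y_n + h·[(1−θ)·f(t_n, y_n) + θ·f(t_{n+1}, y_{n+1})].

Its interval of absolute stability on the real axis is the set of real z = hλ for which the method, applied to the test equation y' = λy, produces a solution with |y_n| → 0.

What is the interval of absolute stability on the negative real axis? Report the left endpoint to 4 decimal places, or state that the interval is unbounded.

Set f=λy, z=hλ:
  y_{n+1} = y_n + z·[12/13·y_n + 1/13·y_{n+1}] ⇒ (1 − 1/13z)y_{n+1} = (1 + 12/13z)y_n
  so R(z) = (1 + 12/13z)/(1 − 1/13z).

Solve |R(x)|<1 on ℝ⁻.
x=-0.82: |R|=0.2287
R=−1: 1+12/13x = −1+1/13x ⇒ -11/13x=2 ⇒ x=2/(-11/13)=-2.3636
Confirm numerically:
  x=-1.945: |R|=0.69187 <1
  x=-1.827: |R|=0.60187 <1
  x=-1.135: |R|=0.04386 <1
  x=-2.956: |R|=1.40837 >1
  x=-2.589: |R|=1.15902 >1
  x=-2.398: |R|=1.02455 >1
Interval (-2.3636, 0).

(-2.3636, 0).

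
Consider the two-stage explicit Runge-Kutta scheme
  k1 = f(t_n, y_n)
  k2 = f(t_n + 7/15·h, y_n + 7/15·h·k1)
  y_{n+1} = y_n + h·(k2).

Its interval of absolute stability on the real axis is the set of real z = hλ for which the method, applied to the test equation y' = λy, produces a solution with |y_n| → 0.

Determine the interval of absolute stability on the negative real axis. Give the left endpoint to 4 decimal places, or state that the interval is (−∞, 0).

Test eqn y'=λy, z=hλ:
  k1=λy_n ⇒ h·k1=z·y_n;  k2=λ(1+7/15z)y_n ⇒ h·k2=z(1+7/15z)y_n
  y_{n+1}/y_n = 1 + z(1+7/15z) = 1 + z + 7/15z²
  R(z) = 1 + z + 7/15z².

Boundary: |R(x)|=1, x<0.
x=-1.26: |R|=0.4809
R=1: x+7/15x²=0 ⇒ x=−15/7=-2.1429; min R=1−1/(4·7/15)=0.4643>−1
Confirm numerically:
  x=-1.983: |R|=0.85207 <1
  x=-1.894: |R|=0.78004 <1
  x=-1.448: |R|=0.53046 <1
  x=-2.737: |R|=1.75888 >1
  x=-2.393: |R|=1.27934 >1
So |R|<1 on (-2.1429, 0).

z∈(-2.1429,0).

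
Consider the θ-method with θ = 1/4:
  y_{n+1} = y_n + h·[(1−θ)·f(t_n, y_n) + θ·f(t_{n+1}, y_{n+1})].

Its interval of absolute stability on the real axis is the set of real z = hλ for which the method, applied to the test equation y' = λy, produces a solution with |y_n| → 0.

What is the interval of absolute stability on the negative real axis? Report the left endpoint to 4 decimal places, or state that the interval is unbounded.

With y'=λy (z=hλ):
  y_{n+1} = y_n + z·[3/4·y_n + 1/4·y_{n+1}] ⇒ (1 − 1/4z)y_{n+1} = (1 + 3/4z)y_n
  so R(z) = (1 + 3/4z)/(1 − 1/4z).

Boundary: |R(x)|=1, x<0.
x=-1.76: |R|=0.2222
R=−1: 1+3/4x = −1+1/4x ⇒ -1/2x=2 ⇒ x=2/(-1/2)=-4.0000
Confirm numerically:
  x=-3.492: |R|=0.86439 <1
  x=-2.341: |R|=0.47674 <1
  x=-1.973: |R|=0.32128 <1
  x=-1.949: |R|=0.31047 <1
  x=-4.247: |R|=1.05990 >1
  x=-4.098: |R|=1.02420 >1
Stable set (-4.0000, 0).

z∈(-4.0000,0).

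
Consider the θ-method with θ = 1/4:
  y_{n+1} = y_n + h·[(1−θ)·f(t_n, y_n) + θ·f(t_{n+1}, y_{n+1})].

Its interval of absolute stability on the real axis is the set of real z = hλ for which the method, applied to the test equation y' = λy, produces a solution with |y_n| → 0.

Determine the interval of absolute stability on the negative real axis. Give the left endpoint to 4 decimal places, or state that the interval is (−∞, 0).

(-4.0000, 0).

On y'=λy, z=hλ:
  y_{n+1} = y_n + z·[3/4·y_n + 1/4·y_{n+1}] ⇒ (1 − 1/4z)y_{n+1} = (1 + 3/4z)y_n
  R(z) = (1 + 3/4z)/(1 − 1/4z).

Need |R(x)|<1, x<0.
x=-0.67: |R|=0.4261
R=−1: 1+3/4x = −1+1/4x ⇒ -1/2x=2 ⇒ x=2/(-1/2)=-4.0000
Confirm numerically:
  x=-3.274: |R|=0.80038 <1
  x=-2.439: |R|=0.51514 <1
  x=-1.606: |R|=0.14592 <1
  x=-4.098: |R|=1.02420 >1
  x=-4.096: |R|=1.02372 >1
Interval (-4.0000, 0).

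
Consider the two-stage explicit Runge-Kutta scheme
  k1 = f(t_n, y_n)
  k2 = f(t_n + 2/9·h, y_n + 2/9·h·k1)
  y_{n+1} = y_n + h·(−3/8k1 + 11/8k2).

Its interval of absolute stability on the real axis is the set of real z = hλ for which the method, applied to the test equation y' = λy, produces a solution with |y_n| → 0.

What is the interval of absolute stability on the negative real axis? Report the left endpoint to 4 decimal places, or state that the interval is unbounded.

(-3.2727, 0).

Test eqn y'=λy, z=hλ:
  k1=λy_n ⇒ h·k1=z·y_n;  k2=λ(1+2/9z)y_n ⇒ h·k2=z(1+2/9z)y_n
  y_{n+1}/y_n = 1 − 3/8z + 11/8z(1+2/9z) = 1 + z + 11/36z²
  R(z) = 1 + z + 11/36z².

Solve |R(x)|<1 on ℝ⁻.
x=-1.13: |R|=0.2602
R=1: x+11/36x²=0 ⇒ x=−36/11=-3.2727; min R=1−1/(4·11/36)=0.1818>−1
Confirm numerically:
  x=-2.370: |R|=0.34628 <1
  x=-1.698: |R|=0.18298 <1
  x=-1.471: |R|=0.19017 <1
  x=-3.740: |R|=1.53399 >1
  x=-3.342: |R|=1.07074 >1
Stable set (-3.2727, 0).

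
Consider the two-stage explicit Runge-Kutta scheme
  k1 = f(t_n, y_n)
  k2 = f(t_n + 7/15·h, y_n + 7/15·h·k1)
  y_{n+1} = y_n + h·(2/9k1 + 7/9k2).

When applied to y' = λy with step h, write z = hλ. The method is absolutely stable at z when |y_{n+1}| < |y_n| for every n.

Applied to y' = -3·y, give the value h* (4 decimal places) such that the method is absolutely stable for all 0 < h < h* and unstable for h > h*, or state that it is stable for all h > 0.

(-2.7551,0); λ=-3 ⇒ h* = (135/49)/3 = 0.9184.

Test eqn y'=λy, z=hλ:
  k1=λy_n ⇒ h·k1=z·y_n;  k2=λ(1+7/15z)y_n ⇒ h·k2=z(1+7/15z)y_n
  y_{n+1}/y_n = 1 + 2/9z + 7/9z(1+7/15z) = 1 + z + 49/135z²
  so R(z) = 1 + z + 49/135z².

Find x<0 with |R(x)|<1.
x=-0.35: |R|=0.6945
R=1: x+49/135x²=0 ⇒ x=−135/49=-2.7551; min R=1−1/(4·49/135)=0.3112>−1
Confirm numerically:
  x=-1.813: |R|=0.38005 <1
  x=-1.569: |R|=0.32453 <1
  x=-1.128: |R|=0.33383 <1
  x=-3.292: |R|=1.64153 >1
  x=-3.288: |R|=1.63597 >1
  x=-3.083: |R|=1.36692 >1
Stable set (-2.7551, 0).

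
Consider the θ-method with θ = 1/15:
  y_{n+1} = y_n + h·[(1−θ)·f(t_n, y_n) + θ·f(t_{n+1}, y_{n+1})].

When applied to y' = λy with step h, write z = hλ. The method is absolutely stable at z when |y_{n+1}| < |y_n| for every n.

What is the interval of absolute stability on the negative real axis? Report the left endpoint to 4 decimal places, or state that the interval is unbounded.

Set f=λy, z=hλ:
  y_{n+1} = y_n + z·[14/15·y_n + 1/15·y_{n+1}] ⇒ (1 − 1/15z)y_{n+1} = (1 + 14/15z)y_n
  ⇒ R(z) = (1 + 14/15z)/(1 − 1/15z).

Find x<0 with |R(x)|<1.
x=-1.48: |R|=0.3471
R=−1: 1+14/15x = −1+1/15x ⇒ -13/15x=2 ⇒ x=2/(-13/15)=-2.3077
Confirm numerically:
  x=-2.232: |R|=0.94290 <1
  x=-1.029: |R|=0.03706 <1
  x=-1.023: |R|=0.04231 <1
  x=-2.380: |R|=1.05409 >1
  x=-2.369: |R|=1.04589 >1
Interval (-2.3077, 0).

z∈(-2.3077,0).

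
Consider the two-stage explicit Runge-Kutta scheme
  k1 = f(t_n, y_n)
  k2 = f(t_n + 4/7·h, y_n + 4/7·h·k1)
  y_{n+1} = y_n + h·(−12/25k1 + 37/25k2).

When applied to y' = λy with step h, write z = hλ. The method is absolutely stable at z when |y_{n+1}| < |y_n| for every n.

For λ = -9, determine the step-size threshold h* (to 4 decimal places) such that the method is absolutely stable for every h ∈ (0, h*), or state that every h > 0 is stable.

(-1.1824,0); λ=-9 ⇒ h* = (175/148)/9 = 0.1314.

On y'=λy, z=hλ:
  k1=λy_n ⇒ h·k1=z·y_n;  k2=λ(1+4/7z)y_n ⇒ h·k2=z(1+4/7z)y_n
  y_{n+1}/y_n = 1 − 12/25z + 37/25z(1+4/7z) = 1 + z + 148/175z²
  ⇒ R(z) = 1 + z + 148/175z².

Boundary: |R(x)|=1, x<0.
x=-1.74: |R|=1.8205
R=1: x+148/175x²=0 ⇒ x=−175/148=-1.1824; min R=1−1/(4·148/175)=0.7044>−1
Confirm numerically:
  x=-0.963: |R|=0.82129 <1
  x=-0.907: |R|=0.78873 <1
  x=-0.523: |R|=0.70833 <1
  x=-1.744: |R|=1.82827 >1
  x=-1.571: |R|=1.51626 >1
  x=-1.231: |R|=1.05056 >1
Stable set (-1.1824, 0).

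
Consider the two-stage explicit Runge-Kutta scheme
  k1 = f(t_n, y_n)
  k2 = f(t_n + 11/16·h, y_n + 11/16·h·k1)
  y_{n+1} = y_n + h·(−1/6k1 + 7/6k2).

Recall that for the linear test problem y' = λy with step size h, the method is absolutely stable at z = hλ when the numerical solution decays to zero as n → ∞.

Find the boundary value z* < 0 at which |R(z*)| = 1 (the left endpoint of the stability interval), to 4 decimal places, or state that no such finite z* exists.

With y'=λy (z=hλ):
  k1=λy_n ⇒ h·k1=z·y_n;  k2=λ(1+11/16z)y_n ⇒ h·k2=z(1+11/16z)y_n
  y_{n+1}/y_n = 1 − 1/6z + 7/6z(1+11/16z) = 1 + z + 77/96z²
  R(z) = 1 + z + 77/96z².

Need |R(x)|<1, x<0.
x=-0.57: |R|=0.6906
R=1: x+77/96x²=0 ⇒ x=−96/77=-1.2468; min R=1−1/(4·77/96)=0.6883>−1
Confirm numerically:
  x=-1.187: |R|=0.94311 <1
  x=-1.139: |R|=0.90156 <1
  x=-0.994: |R|=0.79849 <1
  x=-1.807: |R|=1.81200 >1
  x=-1.381: |R|=1.14870 >1
  x=-1.299: |R|=1.05444 >1
Stable set (-1.2468, 0).

z* = -1.2468.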